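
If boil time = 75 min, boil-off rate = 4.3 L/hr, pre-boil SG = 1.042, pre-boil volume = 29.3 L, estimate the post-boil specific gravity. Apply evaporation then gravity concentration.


V_post = V_pre − rate·(t/60);  SG_post = 1 + (SG_pre−1)·V_pre/V_post
V_post = 29.3 − 4.3·(75/60) = 23.9250
SG_post = 1 + (1.042 − 1)·29.3/23.9250

1.0514


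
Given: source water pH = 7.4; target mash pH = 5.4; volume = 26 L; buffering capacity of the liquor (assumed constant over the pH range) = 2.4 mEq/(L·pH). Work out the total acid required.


acid = buffering capacity · (pH_source − pH_target) · V
acid = 2.4 · (7.4 − 5.4) · 26

124.8000 mEq


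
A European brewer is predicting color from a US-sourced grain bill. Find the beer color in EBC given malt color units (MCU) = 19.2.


SRM = 1.4922·MCU^0.6859;  EBC = SRM·1.97
SRM = 1.4922·19.2^0.6859 = 11.3251
EBC = 11.3251·1.97

22.3105 EBC


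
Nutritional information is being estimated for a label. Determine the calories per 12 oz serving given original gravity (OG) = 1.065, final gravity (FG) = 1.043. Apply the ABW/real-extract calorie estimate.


ABW = (OG−FG)·131.25·0.79/FG;  °P = 259 − 259/SG (for OG→OE and FG→AE);  RE = 0.1808·OE + 0.8192·AE;  Cal = (6.9·ABW + 4·(RE−0.1))·FG·3.55
ABW = (1.065 − 1.043)·131.25·0.79/1.043 = 2.1871
OE = 259 − 259/1.065 = 15.8075 °P
AE = 259 − 259/1.043 = 10.6779 °P
RE = 0.1808·15.8075 + 0.8192·10.6779 = 11.6053 °P
Cal = (6.9·2.1871 + 4·(11.6053−0.1))·1.043·3.55

226.2765 kcal


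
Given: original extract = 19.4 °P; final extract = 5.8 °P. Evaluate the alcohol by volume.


SG = 259/(259 − P);  ABV = (OG − FG)·131.25
OG = 259/(259 − 19.4) = 1.0810
FG = 259/(259 − 5.8) = 1.0229
ABV = (1.0810 − 1.0229)·131.25

7.6206 % ABV


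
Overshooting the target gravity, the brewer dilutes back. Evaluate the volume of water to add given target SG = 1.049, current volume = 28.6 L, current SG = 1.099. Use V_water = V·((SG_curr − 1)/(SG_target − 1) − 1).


V_water = 28.6·((1.099 − 1)/(1.049 − 1) − 1)

29.1837 L


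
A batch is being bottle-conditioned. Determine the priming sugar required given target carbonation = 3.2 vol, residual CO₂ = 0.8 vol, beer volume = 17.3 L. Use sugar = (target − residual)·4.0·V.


sugar = (3.2 − 0.8)·4.0·17.3

166.0800 g


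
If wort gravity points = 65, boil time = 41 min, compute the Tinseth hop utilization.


U = 1.65·0.000125^(GP/1000) · (1 − e^(−0.04·t))/4.15
bigness = 1.65·0.000125^(65/1000) = 0.9200
boil_factor = (1 − e^(−0.04·41))/4.15 = 0.1942
U = 0.9200 · 0.1942

0.1787


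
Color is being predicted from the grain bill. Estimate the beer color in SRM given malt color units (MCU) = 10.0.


SRM = 1.4922 · MCU^0.6859
SRM = 1.4922 · 10.0^0.6859

7.2398 SRM


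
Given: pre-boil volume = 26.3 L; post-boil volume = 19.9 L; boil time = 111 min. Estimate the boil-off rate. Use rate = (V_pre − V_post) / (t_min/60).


rate = (26.3 − 19.9) / (111/60)

3.4595 L/hr


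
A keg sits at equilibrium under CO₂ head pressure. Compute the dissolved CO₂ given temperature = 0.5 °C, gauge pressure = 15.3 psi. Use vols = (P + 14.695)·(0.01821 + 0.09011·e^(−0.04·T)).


vols = (15.3 + 14.695)·(0.01821 + 0.09011·e^(−0.04·0.5))

3.1955 volumes


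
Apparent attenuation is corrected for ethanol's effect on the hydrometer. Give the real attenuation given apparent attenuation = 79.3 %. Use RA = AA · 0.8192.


RA = 79.3 · 0.8192

64.9626 %


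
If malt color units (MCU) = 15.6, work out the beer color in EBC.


SRM = 1.4922·MCU^0.6859;  EBC = SRM·1.97
SRM = 1.4922·15.6^0.6859 = 9.8218
EBC = 9.8218·1.97

19.3490 EBC


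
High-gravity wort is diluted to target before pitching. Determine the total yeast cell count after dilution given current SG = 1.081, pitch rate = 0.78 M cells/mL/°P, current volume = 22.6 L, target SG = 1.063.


V_w = V·((SG_c−1)/(SG_t−1)−1);  °P = 259 − 259/SG_t;  cells = rate·(V+V_w)·°P
V_w = 22.6·((1.081−1)/(1.063−1)−1) = 6.4571
V_final = 22.6 + 6.4571 = 29.0571
°P = 259 − 259/1.063 = 15.3500
cells = 0.78·29.0571·15.3500

347.9001 billion cells


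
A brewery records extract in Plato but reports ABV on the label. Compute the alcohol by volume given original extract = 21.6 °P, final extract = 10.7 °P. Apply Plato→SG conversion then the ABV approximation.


SG = 259/(259 − P);  ABV = (OG − FG)·131.25
OG = 259/(259 − 21.6) = 1.0910
FG = 259/(259 − 10.7) = 1.0431
ABV = (1.0910 − 1.0431)·131.25

6.2859 % ABV


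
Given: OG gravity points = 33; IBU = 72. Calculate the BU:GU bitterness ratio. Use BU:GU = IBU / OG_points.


BU:GU = 72 / 33

2.1818


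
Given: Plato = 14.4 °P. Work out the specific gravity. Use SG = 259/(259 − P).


SG = 259/(259 − 14.4)

1.0589


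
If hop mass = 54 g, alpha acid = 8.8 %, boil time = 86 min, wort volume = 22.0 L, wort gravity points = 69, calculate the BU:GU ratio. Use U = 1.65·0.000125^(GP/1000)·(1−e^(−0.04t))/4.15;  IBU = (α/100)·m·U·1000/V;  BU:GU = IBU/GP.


U = 1.65·0.000125^(69/1000)·(1−e^(−0.04·86))/4.15 = 0.2070
IBU = (8.8/100)·54·0.2070·1000/22.0 = 44.7119
BU:GU = 44.7119/69

0.6480


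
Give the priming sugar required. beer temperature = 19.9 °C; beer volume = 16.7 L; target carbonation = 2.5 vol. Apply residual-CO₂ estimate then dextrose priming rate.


residual = 14.695·(0.01821 + 0.09011·e^(−0.04·T));  sugar = (target − residual)·4.0·V
residual = 14.695·(0.01821 + 0.09011·e^(−0.04·19.9)) = 0.8650
sugar = (2.5 − 0.8650)·4.0·16.7

109.2202 g


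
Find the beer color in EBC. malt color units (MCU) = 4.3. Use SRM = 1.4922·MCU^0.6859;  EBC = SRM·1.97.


SRM = 1.4922·4.3^0.6859 = 4.0581
EBC = 4.0581·1.97

7.9945 EBC


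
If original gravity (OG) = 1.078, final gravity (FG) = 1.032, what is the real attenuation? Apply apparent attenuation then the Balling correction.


AA = (OG−FG)/(OG−1)·100;  RA = AA·0.8192
AA = (1.078 − 1.032)/(1.078 − 1)·100 = 58.9744
RA = 58.9744·0.8192

48.3118 %


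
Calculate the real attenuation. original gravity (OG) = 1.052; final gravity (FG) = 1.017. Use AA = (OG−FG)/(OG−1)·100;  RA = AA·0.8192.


AA = (1.052 − 1.017)/(1.052 − 1)·100 = 67.3077
RA = 67.3077·0.8192

55.1385 %


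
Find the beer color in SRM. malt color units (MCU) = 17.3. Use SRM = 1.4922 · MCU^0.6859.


SRM = 1.4922 · 17.3^0.6859

10.5439 SRM


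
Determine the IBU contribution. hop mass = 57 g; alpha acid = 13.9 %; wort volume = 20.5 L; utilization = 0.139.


IBU = (α/100)·mass·U·1000 / V
IBU = (13.9/100)·57·0.139·1000 / 20.5

53.7218 IBU


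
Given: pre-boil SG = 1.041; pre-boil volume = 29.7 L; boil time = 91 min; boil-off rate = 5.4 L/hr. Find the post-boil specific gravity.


V_post = V_pre − rate·(t/60);  SG_post = 1 + (SG_pre−1)·V_pre/V_post
V_post = 29.7 − 5.4·(91/60) = 21.5100
SG_post = 1 + (1.041 − 1)·29.7/21.5100

1.0566


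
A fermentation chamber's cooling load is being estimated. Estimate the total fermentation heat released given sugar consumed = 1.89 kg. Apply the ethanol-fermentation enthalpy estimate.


Q = m_sugar · 590 kJ/kg
Q = 1.89 · 590

1115.1000 kJ


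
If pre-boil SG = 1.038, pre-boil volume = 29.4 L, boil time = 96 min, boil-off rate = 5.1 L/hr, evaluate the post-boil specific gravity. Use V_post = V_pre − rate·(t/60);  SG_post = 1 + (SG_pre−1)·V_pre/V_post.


V_post = 29.4 − 5.1·(96/60) = 21.2400
SG_post = 1 + (1.038 − 1)·29.4/21.2400

1.0526


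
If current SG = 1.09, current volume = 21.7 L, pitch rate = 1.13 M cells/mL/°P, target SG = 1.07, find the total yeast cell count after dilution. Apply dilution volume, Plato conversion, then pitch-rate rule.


V_w = V·((SG_c−1)/(SG_t−1)−1);  °P = 259 − 259/SG_t;  cells = rate·(V+V_w)·°P
V_w = 21.7·((1.09−1)/(1.07−1)−1) = 6.2000
V_final = 21.7 + 6.2000 = 27.9000
°P = 259 − 259/1.07 = 16.9439
cells = 1.13·27.9000·16.9439

534.1911 billion cells


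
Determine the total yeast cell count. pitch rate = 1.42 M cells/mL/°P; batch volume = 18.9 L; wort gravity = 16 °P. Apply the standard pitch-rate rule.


cells (billions) = rate · V_L · °P
cells = 1.42 · 18.9 · 16

429.4080 billion cells


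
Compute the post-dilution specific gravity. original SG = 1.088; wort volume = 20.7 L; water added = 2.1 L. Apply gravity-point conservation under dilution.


SG_new = 1 + (SG_old − 1)·V_old/(V_old + V_water)
pts = (1.088 − 1)·1000·20.7/(20.7 + 2.1) = 79.8947
SG_new = 1 + 79.8947/1000

1.0799


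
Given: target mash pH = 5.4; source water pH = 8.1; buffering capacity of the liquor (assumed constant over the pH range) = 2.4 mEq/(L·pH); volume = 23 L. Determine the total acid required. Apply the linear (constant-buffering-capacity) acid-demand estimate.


acid = buffering capacity · (pH_source − pH_target) · V
acid = 2.4 · (8.1 − 5.4) · 23

149.0400 mEq


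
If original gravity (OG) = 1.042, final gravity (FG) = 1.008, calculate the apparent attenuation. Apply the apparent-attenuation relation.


AA = (OG − FG)/(OG − 1) · 100
AA = (1.042 − 1.008)/(1.042 − 1) · 100

80.9524 %


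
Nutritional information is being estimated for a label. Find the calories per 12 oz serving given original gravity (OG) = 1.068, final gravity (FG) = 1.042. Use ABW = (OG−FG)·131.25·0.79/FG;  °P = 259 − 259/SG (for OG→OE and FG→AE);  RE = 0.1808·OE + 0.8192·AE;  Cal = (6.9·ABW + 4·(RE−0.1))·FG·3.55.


ABW = (1.068 − 1.042)·131.25·0.79/1.042 = 2.5872
OE = 259 − 259/1.068 = 16.4906 °P
AE = 259 − 259/1.042 = 10.4395 °P
RE = 0.1808·16.4906 + 0.8192·10.4395 = 11.5336 °P
Cal = (6.9·2.5872 + 4·(11.5336−0.1))·1.042·3.55

235.2112 kcal


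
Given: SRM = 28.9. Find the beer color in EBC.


EBC = SRM · 1.97
EBC = 28.9 · 1.97

56.9330 EBC


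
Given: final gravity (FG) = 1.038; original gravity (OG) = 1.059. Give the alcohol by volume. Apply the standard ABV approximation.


ABV = (OG − FG) · 131.25
ABV = (1.059 − 1.038) · 131.25

2.7562 % ABV


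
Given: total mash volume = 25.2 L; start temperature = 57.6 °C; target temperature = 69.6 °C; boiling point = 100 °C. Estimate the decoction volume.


V_dec = V_total·(T_target − T_start)/(T_boil − T_start)
V_dec = 25.2·(69.6 − 57.6)/(100 − 57.6)

7.1321 L


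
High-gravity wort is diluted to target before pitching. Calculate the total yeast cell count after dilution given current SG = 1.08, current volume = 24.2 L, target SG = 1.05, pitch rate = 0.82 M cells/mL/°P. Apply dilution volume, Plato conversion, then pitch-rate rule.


V_w = V·((SG_c−1)/(SG_t−1)−1);  °P = 259 − 259/SG_t;  cells = rate·(V+V_w)·°P
V_w = 24.2·((1.08−1)/(1.05−1)−1) = 14.5200
V_final = 24.2 + 14.5200 = 38.7200
°P = 259 − 259/1.05 = 12.3333
cells = 0.82·38.7200·12.3333

391.5883 billion cells


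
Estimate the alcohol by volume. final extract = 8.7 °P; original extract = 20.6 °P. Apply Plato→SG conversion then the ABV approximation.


SG = 259/(259 − P);  ABV = (OG − FG)·131.25
OG = 259/(259 − 20.6) = 1.0864
FG = 259/(259 − 8.7) = 1.0348
ABV = (1.0864 − 1.0348)·131.25

6.7792 % ABV


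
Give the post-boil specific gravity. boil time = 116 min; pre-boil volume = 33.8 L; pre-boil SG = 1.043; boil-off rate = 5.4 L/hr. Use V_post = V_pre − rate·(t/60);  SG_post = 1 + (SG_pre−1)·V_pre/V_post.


V_post = 33.8 − 5.4·(116/60) = 23.3600
SG_post = 1 + (1.043 − 1)·33.8/23.3600

1.0622


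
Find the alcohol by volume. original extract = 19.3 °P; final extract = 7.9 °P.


SG = 259/(259 − P);  ABV = (OG − FG)·131.25
OG = 259/(259 − 19.3) = 1.0805
FG = 259/(259 − 7.9) = 1.0315
ABV = (1.0805 − 1.0315)·131.25

6.4386 % ABV


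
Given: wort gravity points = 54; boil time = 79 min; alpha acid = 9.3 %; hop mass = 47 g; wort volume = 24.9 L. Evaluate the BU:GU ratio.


U = 1.65·0.000125^(GP/1000)·(1−e^(−0.04t))/4.15;  IBU = (α/100)·m·U·1000/V;  BU:GU = IBU/GP
U = 1.65·0.000125^(54/1000)·(1−e^(−0.04·79))/4.15 = 0.2343
IBU = (9.3/100)·47·0.2343·1000/24.9 = 41.1361
BU:GU = 41.1361/54

0.7618


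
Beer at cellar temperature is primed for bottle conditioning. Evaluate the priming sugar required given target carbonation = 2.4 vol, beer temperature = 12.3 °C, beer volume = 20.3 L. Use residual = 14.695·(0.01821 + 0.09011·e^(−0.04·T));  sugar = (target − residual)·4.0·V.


residual = 14.695·(0.01821 + 0.09011·e^(−0.04·12.3)) = 1.0772
sugar = (2.4 − 1.0772)·4.0·20.3

107.4118 g


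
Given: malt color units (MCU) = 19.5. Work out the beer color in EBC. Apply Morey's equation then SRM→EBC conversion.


SRM = 1.4922·MCU^0.6859;  EBC = SRM·1.97
SRM = 1.4922·19.5^0.6859 = 11.4462
EBC = 11.4462·1.97

22.5490 EBC


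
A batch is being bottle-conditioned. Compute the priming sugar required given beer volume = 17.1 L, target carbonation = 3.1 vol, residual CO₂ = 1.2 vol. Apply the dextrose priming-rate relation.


sugar = (target − residual)·4.0·V
sugar = (3.1 − 1.2)·4.0·17.1

129.9600 g


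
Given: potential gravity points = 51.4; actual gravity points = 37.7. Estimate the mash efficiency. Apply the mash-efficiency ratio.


efficiency = actual / potential × 100
efficiency = 37.7 / 51.4 × 100

73.3463 %


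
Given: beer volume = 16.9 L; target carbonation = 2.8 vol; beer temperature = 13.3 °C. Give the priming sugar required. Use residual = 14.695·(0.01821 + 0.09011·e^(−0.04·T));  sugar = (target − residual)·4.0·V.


residual = 14.695·(0.01821 + 0.09011·e^(−0.04·13.3)) = 1.0454
sugar = (2.8 − 1.0454)·4.0·16.9

118.6076 g


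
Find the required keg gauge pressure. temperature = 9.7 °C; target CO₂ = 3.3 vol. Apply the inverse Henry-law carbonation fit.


psi = vols/(0.01821 + 0.09011·e^(−0.04·T)) − 14.695
psi = 3.3/(0.01821 + 0.09011·e^(−0.04·9.7)) − 14.695

26.8972 psi


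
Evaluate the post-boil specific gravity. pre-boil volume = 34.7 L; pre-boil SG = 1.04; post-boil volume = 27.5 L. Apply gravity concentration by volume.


SG_post = 1 + (SG_pre − 1)·V_pre/V_post
pts_pre = (1.04 − 1)·1000 = 40.0000
pts_post = 40.0000·34.7/27.5 = 50.4727
SG_post = 1 + 50.4727/1000

1.0505


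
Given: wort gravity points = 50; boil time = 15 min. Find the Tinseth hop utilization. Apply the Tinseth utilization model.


U = 1.65·0.000125^(GP/1000) · (1 − e^(−0.04·t))/4.15
bigness = 1.65·0.000125^(50/1000) = 1.0528
boil_factor = (1 − e^(−0.04·15))/4.15 = 0.1087
U = 1.0528 · 0.1087

0.1145


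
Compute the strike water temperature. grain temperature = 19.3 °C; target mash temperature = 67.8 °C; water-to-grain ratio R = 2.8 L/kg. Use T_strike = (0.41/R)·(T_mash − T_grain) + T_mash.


T_strike = (0.41/2.8)·(67.8 − 19.3) + 67.8

74.9018 °C


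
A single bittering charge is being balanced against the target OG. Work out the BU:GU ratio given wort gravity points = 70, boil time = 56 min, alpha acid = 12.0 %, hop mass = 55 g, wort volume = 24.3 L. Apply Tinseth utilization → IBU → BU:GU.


U = 1.65·0.000125^(GP/1000)·(1−e^(−0.04t))/4.15;  IBU = (α/100)·m·U·1000/V;  BU:GU = IBU/GP
U = 1.65·0.000125^(70/1000)·(1−e^(−0.04·56))/4.15 = 0.1894
IBU = (12.0/100)·55·0.1894·1000/24.3 = 51.4366
BU:GU = 51.4366/70

0.7348


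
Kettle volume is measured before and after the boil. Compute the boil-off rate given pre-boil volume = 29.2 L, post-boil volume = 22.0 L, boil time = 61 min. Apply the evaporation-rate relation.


rate = (V_pre − V_post) / (t_min/60)
rate = (29.2 − 22.0) / (61/60)

7.0820 L/hr


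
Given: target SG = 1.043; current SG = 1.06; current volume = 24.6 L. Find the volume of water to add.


V_water = V·((SG_curr − 1)/(SG_target − 1) − 1)
V_water = 24.6·((1.06 − 1)/(1.043 − 1) − 1)

9.7256 L


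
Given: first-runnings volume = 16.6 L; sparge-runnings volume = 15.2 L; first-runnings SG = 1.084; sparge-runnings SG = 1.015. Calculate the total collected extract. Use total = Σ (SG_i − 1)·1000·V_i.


first = (1.084 − 1)·1000·16.6 = 1394.4000
sparge = (1.015 − 1)·1000·15.2 = 228.0000
total = 1394.4000 + 228.0000

1622.4000 gravity·L


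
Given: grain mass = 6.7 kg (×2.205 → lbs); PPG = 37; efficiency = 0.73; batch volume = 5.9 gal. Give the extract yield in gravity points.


points = lbs × PPG × eff / vol
lbs = 6.7 × 2.205 = 14.7735
points = 14.7735 × 37 × 0.73 / 5.9

67.6326 points


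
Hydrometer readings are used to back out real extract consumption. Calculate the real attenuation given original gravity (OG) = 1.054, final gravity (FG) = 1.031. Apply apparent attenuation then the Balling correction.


AA = (OG−FG)/(OG−1)·100;  RA = AA·0.8192
AA = (1.054 − 1.031)/(1.054 − 1)·100 = 42.5926
RA = 42.5926·0.8192

34.8919 %


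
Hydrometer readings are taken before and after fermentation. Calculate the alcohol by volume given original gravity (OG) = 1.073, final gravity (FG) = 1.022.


ABV = (OG − FG) · 131.25
ABV = (1.073 − 1.022) · 131.25

6.6937 % ABV


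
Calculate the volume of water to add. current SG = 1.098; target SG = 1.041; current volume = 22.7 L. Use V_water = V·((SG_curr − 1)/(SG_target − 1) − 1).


V_water = 22.7·((1.098 − 1)/(1.041 − 1) − 1)

31.5585 L


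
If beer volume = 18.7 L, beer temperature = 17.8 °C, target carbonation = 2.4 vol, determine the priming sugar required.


residual = 14.695·(0.01821 + 0.09011·e^(−0.04·T));  sugar = (target − residual)·4.0·V
residual = 14.695·(0.01821 + 0.09011·e^(−0.04·17.8)) = 0.9173
sugar = (2.4 − 0.9173)·4.0·18.7

110.9049 g


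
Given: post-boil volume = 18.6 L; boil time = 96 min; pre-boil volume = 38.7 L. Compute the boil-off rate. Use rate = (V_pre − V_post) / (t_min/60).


rate = (38.7 − 18.6) / (96/60)

12.5625 L/hr


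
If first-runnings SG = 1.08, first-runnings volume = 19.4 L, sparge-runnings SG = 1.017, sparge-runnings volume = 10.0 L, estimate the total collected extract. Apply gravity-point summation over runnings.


total = Σ (SG_i − 1)·1000·V_i
first = (1.08 − 1)·1000·19.4 = 1552.0000
sparge = (1.017 − 1)·1000·10.0 = 170.0000
total = 1552.0000 + 170.0000

1722.0000 gravity·L


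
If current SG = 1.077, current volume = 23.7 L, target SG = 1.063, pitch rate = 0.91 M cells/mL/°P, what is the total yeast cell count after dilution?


V_w = V·((SG_c−1)/(SG_t−1)−1);  °P = 259 − 259/SG_t;  cells = rate·(V+V_w)·°P
V_w = 23.7·((1.077−1)/(1.063−1)−1) = 5.2667
V_final = 23.7 + 5.2667 = 28.9667
°P = 259 − 259/1.063 = 15.3500
cells = 0.91·28.9667·15.3500

404.6196 billion cells


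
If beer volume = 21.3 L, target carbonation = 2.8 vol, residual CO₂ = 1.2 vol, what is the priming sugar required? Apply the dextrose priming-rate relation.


sugar = (target − residual)·4.0·V
sugar = (2.8 − 1.2)·4.0·21.3

136.3200 g


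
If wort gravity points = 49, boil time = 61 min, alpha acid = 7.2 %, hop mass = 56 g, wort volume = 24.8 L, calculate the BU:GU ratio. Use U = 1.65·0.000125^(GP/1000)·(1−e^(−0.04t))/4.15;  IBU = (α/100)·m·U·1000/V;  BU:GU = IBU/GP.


U = 1.65·0.000125^(49/1000)·(1−e^(−0.04·61))/4.15 = 0.2337
IBU = (7.2/100)·56·0.2337·1000/24.8 = 37.9881
BU:GU = 37.9881/49

0.7753


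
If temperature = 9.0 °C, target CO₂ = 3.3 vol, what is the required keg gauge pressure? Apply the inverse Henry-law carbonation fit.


psi = vols/(0.01821 + 0.09011·e^(−0.04·T)) − 14.695
psi = 3.3/(0.01821 + 0.09011·e^(−0.04·9.0)) − 14.695

26.0067 psi


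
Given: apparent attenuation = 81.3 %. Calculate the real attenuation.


RA = AA · 0.8192
RA = 81.3 · 0.8192

66.6010 %


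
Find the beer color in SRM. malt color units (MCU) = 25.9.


SRM = 1.4922 · MCU^0.6859
SRM = 1.4922 · 25.9^0.6859

13.9062 SRM


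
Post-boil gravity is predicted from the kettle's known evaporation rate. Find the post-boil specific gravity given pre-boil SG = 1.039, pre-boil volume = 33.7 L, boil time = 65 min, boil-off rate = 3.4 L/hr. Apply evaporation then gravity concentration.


V_post = V_pre − rate·(t/60);  SG_post = 1 + (SG_pre−1)·V_pre/V_post
V_post = 33.7 − 3.4·(65/60) = 30.0167
SG_post = 1 + (1.039 − 1)·33.7/30.0167

1.0438


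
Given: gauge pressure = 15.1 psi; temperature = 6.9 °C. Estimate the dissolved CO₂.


vols = (P + 14.695)·(0.01821 + 0.09011·e^(−0.04·T))
vols = (15.1 + 14.695)·(0.01821 + 0.09011·e^(−0.04·6.9))

2.5798 volumes


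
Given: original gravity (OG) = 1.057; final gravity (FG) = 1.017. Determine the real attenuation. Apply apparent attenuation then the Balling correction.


AA = (OG−FG)/(OG−1)·100;  RA = AA·0.8192
AA = (1.057 − 1.017)/(1.057 − 1)·100 = 70.1754
RA = 70.1754·0.8192

57.4877 %


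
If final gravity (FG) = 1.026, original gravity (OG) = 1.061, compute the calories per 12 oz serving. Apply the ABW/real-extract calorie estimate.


ABW = (OG−FG)·131.25·0.79/FG;  °P = 259 − 259/SG (for OG→OE and FG→AE);  RE = 0.1808·OE + 0.8192·AE;  Cal = (6.9·ABW + 4·(RE−0.1))·FG·3.55
ABW = (1.061 − 1.026)·131.25·0.79/1.026 = 3.5371
OE = 259 − 259/1.061 = 14.8907 °P
AE = 259 − 259/1.026 = 6.5634 °P
RE = 0.1808·14.8907 + 0.8192·6.5634 = 8.0689 °P
Cal = (6.9·3.5371 + 4·(8.0689−0.1))·1.026·3.55

204.9948 kcal


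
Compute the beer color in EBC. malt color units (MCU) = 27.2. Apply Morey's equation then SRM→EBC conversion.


SRM = 1.4922·MCU^0.6859;  EBC = SRM·1.97
SRM = 1.4922·27.2^0.6859 = 14.3813
EBC = 14.3813·1.97

28.3311 EBC


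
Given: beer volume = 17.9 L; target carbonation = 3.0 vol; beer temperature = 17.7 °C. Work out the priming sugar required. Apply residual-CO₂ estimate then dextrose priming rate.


residual = 14.695·(0.01821 + 0.09011·e^(−0.04·T));  sugar = (target − residual)·4.0·V
residual = 14.695·(0.01821 + 0.09011·e^(−0.04·17.7)) = 0.9199
sugar = (3.0 − 0.9199)·4.0·17.9

148.9339 g


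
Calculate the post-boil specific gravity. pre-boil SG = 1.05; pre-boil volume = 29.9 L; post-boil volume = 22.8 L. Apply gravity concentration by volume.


SG_post = 1 + (SG_pre − 1)·V_pre/V_post
pts_pre = (1.05 − 1)·1000 = 50.0000
pts_post = 50.0000·29.9/22.8 = 65.5702
SG_post = 1 + 65.5702/1000

1.0656


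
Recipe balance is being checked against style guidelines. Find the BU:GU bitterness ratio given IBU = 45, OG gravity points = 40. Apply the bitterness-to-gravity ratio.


BU:GU = IBU / OG_points
BU:GU = 45 / 40

1.1250


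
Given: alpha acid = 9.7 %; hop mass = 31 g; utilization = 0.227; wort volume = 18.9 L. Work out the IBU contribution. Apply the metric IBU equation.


IBU = (α/100)·mass·U·1000 / V
IBU = (9.7/100)·31·0.227·1000 / 18.9

36.1158 IBU


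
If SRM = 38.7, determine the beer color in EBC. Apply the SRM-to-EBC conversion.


EBC = SRM · 1.97
EBC = 38.7 · 1.97

76.2390 EBC


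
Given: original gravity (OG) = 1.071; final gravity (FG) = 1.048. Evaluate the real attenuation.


AA = (OG−FG)/(OG−1)·100;  RA = AA·0.8192
AA = (1.071 − 1.048)/(1.071 − 1)·100 = 32.3944
RA = 32.3944·0.8192

26.5375 %


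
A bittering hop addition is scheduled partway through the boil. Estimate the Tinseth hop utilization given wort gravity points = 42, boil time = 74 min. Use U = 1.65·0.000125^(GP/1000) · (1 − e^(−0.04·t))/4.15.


bigness = 1.65·0.000125^(42/1000) = 1.1312
boil_factor = (1 − e^(−0.04·74))/4.15 = 0.2285
U = 1.1312 · 0.2285

0.2585


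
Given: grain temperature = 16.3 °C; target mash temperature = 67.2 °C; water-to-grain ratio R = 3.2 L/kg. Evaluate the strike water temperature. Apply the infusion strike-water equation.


T_strike = (0.41/R)·(T_mash − T_grain) + T_mash
T_strike = (0.41/3.2)·(67.2 − 16.3) + 67.2

73.7216 °C


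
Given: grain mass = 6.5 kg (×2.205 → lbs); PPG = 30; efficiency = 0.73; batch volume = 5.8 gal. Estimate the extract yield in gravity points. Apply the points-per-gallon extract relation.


points = lbs × PPG × eff / vol
lbs = 6.5 × 2.205 = 14.3325
points = 14.3325 × 30 × 0.73 / 5.8

54.1175 points


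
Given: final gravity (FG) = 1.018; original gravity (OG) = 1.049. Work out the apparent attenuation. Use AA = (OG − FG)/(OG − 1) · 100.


AA = (1.049 − 1.018)/(1.049 − 1) · 100

63.2653 %


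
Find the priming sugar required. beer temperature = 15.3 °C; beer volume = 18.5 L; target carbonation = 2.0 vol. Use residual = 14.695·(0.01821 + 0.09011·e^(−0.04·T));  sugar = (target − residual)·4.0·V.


residual = 14.695·(0.01821 + 0.09011·e^(−0.04·15.3)) = 0.9856
sugar = (2.0 − 0.9856)·4.0·18.5

75.0622 g


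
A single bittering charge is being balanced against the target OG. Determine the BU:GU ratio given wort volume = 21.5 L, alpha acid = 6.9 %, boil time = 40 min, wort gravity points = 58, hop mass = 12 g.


U = 1.65·0.000125^(GP/1000)·(1−e^(−0.04t))/4.15;  IBU = (α/100)·m·U·1000/V;  BU:GU = IBU/GP
U = 1.65·0.000125^(58/1000)·(1−e^(−0.04·40))/4.15 = 0.1884
IBU = (6.9/100)·12·0.1884·1000/21.5 = 7.2562
BU:GU = 7.2562/58

0.1251


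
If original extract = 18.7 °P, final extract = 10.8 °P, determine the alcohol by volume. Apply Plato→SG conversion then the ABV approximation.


SG = 259/(259 − P);  ABV = (OG − FG)·131.25
OG = 259/(259 − 18.7) = 1.0778
FG = 259/(259 − 10.8) = 1.0435
ABV = (1.0778 − 1.0435)·131.25

4.5027 % ABV


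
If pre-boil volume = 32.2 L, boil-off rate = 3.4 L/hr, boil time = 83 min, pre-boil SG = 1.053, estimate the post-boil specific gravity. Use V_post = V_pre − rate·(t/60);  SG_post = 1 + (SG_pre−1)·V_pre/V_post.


V_post = 32.2 − 3.4·(83/60) = 27.4967
SG_post = 1 + (1.053 − 1)·32.2/27.4967

1.0621


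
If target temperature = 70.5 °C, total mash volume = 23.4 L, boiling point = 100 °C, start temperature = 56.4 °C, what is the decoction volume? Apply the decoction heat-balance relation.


V_dec = V_total·(T_target − T_start)/(T_boil − T_start)
V_dec = 23.4·(70.5 − 56.4)/(100 − 56.4)

7.5674 L


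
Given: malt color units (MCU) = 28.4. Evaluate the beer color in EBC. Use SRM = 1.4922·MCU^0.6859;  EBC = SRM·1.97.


SRM = 1.4922·28.4^0.6859 = 14.8135
EBC = 14.8135·1.97

29.1826 EBC


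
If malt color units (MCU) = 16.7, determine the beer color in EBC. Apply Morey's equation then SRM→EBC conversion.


SRM = 1.4922·MCU^0.6859;  EBC = SRM·1.97
SRM = 1.4922·16.7^0.6859 = 10.2917
EBC = 10.2917·1.97

20.2747 EBC


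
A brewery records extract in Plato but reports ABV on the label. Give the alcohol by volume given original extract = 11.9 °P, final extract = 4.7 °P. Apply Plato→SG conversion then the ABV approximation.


SG = 259/(259 − P);  ABV = (OG − FG)·131.25
OG = 259/(259 − 11.9) = 1.0482
FG = 259/(259 − 4.7) = 1.0185
ABV = (1.0482 − 1.0185)·131.25

3.8950 % ABV


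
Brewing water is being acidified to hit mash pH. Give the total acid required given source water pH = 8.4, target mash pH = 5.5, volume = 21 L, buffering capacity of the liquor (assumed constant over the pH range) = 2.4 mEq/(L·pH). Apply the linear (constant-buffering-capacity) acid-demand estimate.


acid = buffering capacity · (pH_source − pH_target) · V
acid = 2.4 · (8.4 − 5.5) · 21

146.1600 mEq


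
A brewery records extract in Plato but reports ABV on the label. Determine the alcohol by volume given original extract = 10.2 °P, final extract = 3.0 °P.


SG = 259/(259 − P);  ABV = (OG − FG)·131.25
OG = 259/(259 − 10.2) = 1.0410
FG = 259/(259 − 3.0) = 1.0117
ABV = (1.0410 − 1.0117)·131.25

3.8427 % ABV


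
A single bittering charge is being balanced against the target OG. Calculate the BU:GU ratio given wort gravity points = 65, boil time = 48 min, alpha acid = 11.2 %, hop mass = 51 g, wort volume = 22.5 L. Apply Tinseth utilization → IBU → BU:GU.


U = 1.65·0.000125^(GP/1000)·(1−e^(−0.04t))/4.15;  IBU = (α/100)·m·U·1000/V;  BU:GU = IBU/GP
U = 1.65·0.000125^(65/1000)·(1−e^(−0.04·48))/4.15 = 0.1892
IBU = (11.2/100)·51·0.1892·1000/22.5 = 48.0275
BU:GU = 48.0275/65

0.7389


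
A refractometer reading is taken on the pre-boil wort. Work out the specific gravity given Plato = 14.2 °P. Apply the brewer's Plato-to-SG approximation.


SG = 259/(259 − P)
SG = 259/(259 − 14.2)

1.0580


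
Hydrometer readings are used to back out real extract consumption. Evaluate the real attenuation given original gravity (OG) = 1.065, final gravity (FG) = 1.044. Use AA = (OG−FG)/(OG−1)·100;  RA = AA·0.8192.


AA = (1.065 − 1.044)/(1.065 − 1)·100 = 32.3077
RA = 32.3077·0.8192

26.4665 %


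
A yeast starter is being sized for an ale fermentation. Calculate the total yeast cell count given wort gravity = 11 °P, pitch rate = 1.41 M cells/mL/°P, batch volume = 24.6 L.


cells (billions) = rate · V_L · °P
cells = 1.41 · 24.6 · 11

381.5460 billion cells


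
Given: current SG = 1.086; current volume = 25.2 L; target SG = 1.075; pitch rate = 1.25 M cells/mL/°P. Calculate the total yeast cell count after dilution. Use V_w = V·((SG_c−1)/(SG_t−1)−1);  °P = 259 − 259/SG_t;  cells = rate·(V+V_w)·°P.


V_w = 25.2·((1.086−1)/(1.075−1)−1) = 3.6960
V_final = 25.2 + 3.6960 = 28.8960
°P = 259 − 259/1.075 = 18.0698
cells = 1.25·28.8960·18.0698

652.6800 billion cells


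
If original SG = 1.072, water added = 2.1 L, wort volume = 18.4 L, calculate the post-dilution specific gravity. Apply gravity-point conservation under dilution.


SG_new = 1 + (SG_old − 1)·V_old/(V_old + V_water)
pts = (1.072 − 1)·1000·18.4/(18.4 + 2.1) = 64.6244
SG_new = 1 + 64.6244/1000

1.0646


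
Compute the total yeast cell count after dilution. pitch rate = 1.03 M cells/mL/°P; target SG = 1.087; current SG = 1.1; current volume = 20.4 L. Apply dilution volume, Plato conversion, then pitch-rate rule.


V_w = V·((SG_c−1)/(SG_t−1)−1);  °P = 259 − 259/SG_t;  cells = rate·(V+V_w)·°P
V_w = 20.4·((1.1−1)/(1.087−1)−1) = 3.0483
V_final = 20.4 + 3.0483 = 23.4483
°P = 259 − 259/1.087 = 20.7295
cells = 1.03·23.4483·20.7295

500.6539 billion cells


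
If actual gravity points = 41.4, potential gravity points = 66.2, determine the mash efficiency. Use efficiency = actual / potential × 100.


efficiency = 41.4 / 66.2 × 100

62.5378 %


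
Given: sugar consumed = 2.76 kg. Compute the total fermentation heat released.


Q = m_sugar · 590 kJ/kg
Q = 2.76 · 590

1628.4000 kJ


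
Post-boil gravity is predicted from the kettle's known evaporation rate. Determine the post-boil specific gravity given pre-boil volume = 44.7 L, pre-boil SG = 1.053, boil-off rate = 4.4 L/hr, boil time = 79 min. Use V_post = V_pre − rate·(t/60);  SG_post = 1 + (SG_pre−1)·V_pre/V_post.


V_post = 44.7 − 4.4·(79/60) = 38.9067
SG_post = 1 + (1.053 − 1)·44.7/38.9067

1.0609


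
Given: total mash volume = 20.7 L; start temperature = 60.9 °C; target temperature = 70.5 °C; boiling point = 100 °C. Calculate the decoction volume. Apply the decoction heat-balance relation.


V_dec = V_total·(T_target − T_start)/(T_boil − T_start)
V_dec = 20.7·(70.5 − 60.9)/(100 − 60.9)

5.0824 L


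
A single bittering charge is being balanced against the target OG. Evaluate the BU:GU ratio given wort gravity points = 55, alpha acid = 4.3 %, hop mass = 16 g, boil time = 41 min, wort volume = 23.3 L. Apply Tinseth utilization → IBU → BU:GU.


U = 1.65·0.000125^(GP/1000)·(1−e^(−0.04t))/4.15;  IBU = (α/100)·m·U·1000/V;  BU:GU = IBU/GP
U = 1.65·0.000125^(55/1000)·(1−e^(−0.04·41))/4.15 = 0.1955
IBU = (4.3/100)·16·0.1955·1000/23.3 = 5.7722
BU:GU = 5.7722/55

0.1049


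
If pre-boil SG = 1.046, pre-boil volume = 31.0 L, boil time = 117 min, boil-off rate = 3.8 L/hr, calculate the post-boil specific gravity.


V_post = V_pre − rate·(t/60);  SG_post = 1 + (SG_pre−1)·V_pre/V_post
V_post = 31.0 − 3.8·(117/60) = 23.5900
SG_post = 1 + (1.046 − 1)·31.0/23.5900

1.0604


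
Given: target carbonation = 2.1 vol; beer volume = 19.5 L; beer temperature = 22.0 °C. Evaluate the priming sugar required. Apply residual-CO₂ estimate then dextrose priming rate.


residual = 14.695·(0.01821 + 0.09011·e^(−0.04·T));  sugar = (target − residual)·4.0·V
residual = 14.695·(0.01821 + 0.09011·e^(−0.04·22.0)) = 0.8168
sugar = (2.1 − 0.8168)·4.0·19.5

100.0867 g


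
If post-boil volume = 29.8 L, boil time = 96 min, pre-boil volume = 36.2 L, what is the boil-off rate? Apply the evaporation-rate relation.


rate = (V_pre − V_post) / (t_min/60)
rate = (36.2 − 29.8) / (96/60)

4.0000 L/hr


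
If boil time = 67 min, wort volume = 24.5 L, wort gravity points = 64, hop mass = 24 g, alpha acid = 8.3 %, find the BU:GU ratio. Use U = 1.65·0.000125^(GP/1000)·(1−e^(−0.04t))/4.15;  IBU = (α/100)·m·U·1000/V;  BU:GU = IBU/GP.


U = 1.65·0.000125^(64/1000)·(1−e^(−0.04·67))/4.15 = 0.2083
IBU = (8.3/100)·24·0.2083·1000/24.5 = 16.9401
BU:GU = 16.9401/64

0.2647


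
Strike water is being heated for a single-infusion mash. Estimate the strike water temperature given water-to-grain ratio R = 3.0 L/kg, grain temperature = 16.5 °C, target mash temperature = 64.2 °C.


T_strike = (0.41/R)·(T_mash − T_grain) + T_mash
T_strike = (0.41/3.0)·(64.2 − 16.5) + 64.2

70.7190 °C


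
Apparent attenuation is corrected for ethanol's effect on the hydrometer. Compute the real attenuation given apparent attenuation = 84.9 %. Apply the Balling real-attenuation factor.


RA = AA · 0.8192
RA = 84.9 · 0.8192

69.5501 %


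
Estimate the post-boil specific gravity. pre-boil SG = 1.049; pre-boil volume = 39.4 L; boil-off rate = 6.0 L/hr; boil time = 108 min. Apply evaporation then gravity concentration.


V_post = V_pre − rate·(t/60);  SG_post = 1 + (SG_pre−1)·V_pre/V_post
V_post = 39.4 − 6.0·(108/60) = 28.6000
SG_post = 1 + (1.049 − 1)·39.4/28.6000

1.0675


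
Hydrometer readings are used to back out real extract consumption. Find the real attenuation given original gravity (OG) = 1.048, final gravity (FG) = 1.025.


AA = (OG−FG)/(OG−1)·100;  RA = AA·0.8192
AA = (1.048 − 1.025)/(1.048 − 1)·100 = 47.9167
RA = 47.9167·0.8192

39.2533 %


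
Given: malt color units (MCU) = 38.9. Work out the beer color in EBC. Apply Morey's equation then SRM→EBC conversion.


SRM = 1.4922·MCU^0.6859;  EBC = SRM·1.97
SRM = 1.4922·38.9^0.6859 = 18.3812
EBC = 18.3812·1.97

36.2109 EBC


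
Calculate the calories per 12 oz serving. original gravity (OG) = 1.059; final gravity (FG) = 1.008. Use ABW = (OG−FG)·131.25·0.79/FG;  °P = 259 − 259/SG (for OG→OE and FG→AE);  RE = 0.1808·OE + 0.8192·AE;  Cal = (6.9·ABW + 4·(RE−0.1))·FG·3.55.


ABW = (1.059 − 1.008)·131.25·0.79/1.008 = 5.2461
OE = 259 − 259/1.059 = 14.4297 °P
AE = 259 − 259/1.008 = 2.0556 °P
RE = 0.1808·14.4297 + 0.8192·2.0556 = 4.2928 °P
Cal = (6.9·5.2461 + 4·(4.2928−0.1))·1.008·3.55

189.5450 kcal


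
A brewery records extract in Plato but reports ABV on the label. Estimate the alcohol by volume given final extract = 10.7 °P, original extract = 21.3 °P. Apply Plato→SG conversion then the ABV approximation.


SG = 259/(259 − P);  ABV = (OG − FG)·131.25
OG = 259/(259 − 21.3) = 1.0896
FG = 259/(259 − 10.7) = 1.0431
ABV = (1.0896 − 1.0431)·131.25

6.1052 % ABV


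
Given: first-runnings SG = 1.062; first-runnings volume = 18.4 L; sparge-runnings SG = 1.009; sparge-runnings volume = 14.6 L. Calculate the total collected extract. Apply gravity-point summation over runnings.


total = Σ (SG_i − 1)·1000·V_i
first = (1.062 − 1)·1000·18.4 = 1140.8000
sparge = (1.009 − 1)·1000·14.6 = 131.4000
total = 1140.8000 + 131.4000

1272.2000 gravity·L


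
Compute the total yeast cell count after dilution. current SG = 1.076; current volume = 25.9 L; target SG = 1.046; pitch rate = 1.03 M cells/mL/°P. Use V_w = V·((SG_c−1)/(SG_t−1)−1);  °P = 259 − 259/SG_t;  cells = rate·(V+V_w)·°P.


V_w = 25.9·((1.076−1)/(1.046−1)−1) = 16.8913
V_final = 25.9 + 16.8913 = 42.7913
°P = 259 − 259/1.046 = 11.3901
cells = 1.03·42.7913·11.3901

502.0173 billion cells


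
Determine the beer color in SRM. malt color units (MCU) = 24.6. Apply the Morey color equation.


SRM = 1.4922 · MCU^0.6859
SRM = 1.4922 · 24.6^0.6859

13.4236 SRM


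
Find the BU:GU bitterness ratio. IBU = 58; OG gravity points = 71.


BU:GU = IBU / OG_points
BU:GU = 58 / 71

0.8169


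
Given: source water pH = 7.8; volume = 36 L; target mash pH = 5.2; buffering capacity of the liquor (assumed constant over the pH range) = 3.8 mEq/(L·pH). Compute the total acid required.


acid = buffering capacity · (pH_source − pH_target) · V
acid = 3.8 · (7.8 − 5.2) · 36

355.6800 mEq


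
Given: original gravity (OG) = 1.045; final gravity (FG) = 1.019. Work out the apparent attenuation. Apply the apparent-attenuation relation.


AA = (OG − FG)/(OG − 1) · 100
AA = (1.045 − 1.019)/(1.045 − 1) · 100

57.7778 %


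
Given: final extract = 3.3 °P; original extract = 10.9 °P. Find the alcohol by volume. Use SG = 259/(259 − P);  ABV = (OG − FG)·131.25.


OG = 259/(259 − 10.9) = 1.0439
FG = 259/(259 − 3.3) = 1.0129
ABV = (1.0439 − 1.0129)·131.25

4.0724 % ABV


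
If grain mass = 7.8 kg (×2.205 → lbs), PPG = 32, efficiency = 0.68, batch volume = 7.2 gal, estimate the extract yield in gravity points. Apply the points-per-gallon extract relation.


points = lbs × PPG × eff / vol
lbs = 7.8 × 2.205 = 17.1990
points = 17.1990 × 32 × 0.68 / 7.2

51.9792 points


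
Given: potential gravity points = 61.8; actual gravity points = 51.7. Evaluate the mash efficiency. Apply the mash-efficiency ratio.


efficiency = actual / potential × 100
efficiency = 51.7 / 61.8 × 100

83.6570 %


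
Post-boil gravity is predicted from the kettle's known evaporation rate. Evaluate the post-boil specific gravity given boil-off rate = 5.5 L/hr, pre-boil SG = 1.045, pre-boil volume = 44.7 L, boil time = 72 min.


V_post = V_pre − rate·(t/60);  SG_post = 1 + (SG_pre−1)·V_pre/V_post
V_post = 44.7 − 5.5·(72/60) = 38.1000
SG_post = 1 + (1.045 − 1)·44.7/38.1000

1.0528


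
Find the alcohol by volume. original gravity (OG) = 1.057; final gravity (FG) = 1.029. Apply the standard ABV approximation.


ABV = (OG − FG) · 131.25
ABV = (1.057 − 1.029) · 131.25

3.6750 % ABV


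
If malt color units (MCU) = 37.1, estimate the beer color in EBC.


SRM = 1.4922·MCU^0.6859;  EBC = SRM·1.97
SRM = 1.4922·37.1^0.6859 = 17.7935
EBC = 17.7935·1.97

35.0531 EBC


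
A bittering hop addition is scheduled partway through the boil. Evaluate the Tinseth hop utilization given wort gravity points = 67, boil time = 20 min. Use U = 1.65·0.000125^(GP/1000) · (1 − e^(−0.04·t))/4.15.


bigness = 1.65·0.000125^(67/1000) = 0.9036
boil_factor = (1 − e^(−0.04·20))/4.15 = 0.1327
U = 0.9036 · 0.1327

0.1199


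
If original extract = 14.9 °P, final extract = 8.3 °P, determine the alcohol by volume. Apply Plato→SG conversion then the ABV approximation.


SG = 259/(259 − P);  ABV = (OG − FG)·131.25
OG = 259/(259 − 14.9) = 1.0610
FG = 259/(259 − 8.3) = 1.0331
ABV = (1.0610 − 1.0331)·131.25

3.6662 % ABV


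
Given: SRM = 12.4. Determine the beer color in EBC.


EBC = SRM · 1.97
EBC = 12.4 · 1.97

24.4280 EBC
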